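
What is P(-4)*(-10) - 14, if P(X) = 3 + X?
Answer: -4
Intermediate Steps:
P(-4)*(-10) - 14 = (3 - 4)*(-10) - 14 = -1*(-10) - 14 = 10 - 14 = -4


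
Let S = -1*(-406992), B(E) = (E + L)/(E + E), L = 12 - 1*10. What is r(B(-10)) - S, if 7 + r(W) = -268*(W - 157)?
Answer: -1825151/5 ≈ -3.6503e+5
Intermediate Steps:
L = 2 (L = 12 - 10 = 2)
B(E) = (2 + E)/(2*E) (B(E) = (E + 2)/(E + E) = (2 + E)/((2*E)) = (2 + E)*(1/(2*E)) = (2 + E)/(2*E))
S = 406992
r(W) = 42069 - 268*W (r(W) = -7 - 268*(W - 157) = -7 - 268*(-157 + W) = -7 + (42076 - 268*W) = 42069 - 268*W)
r(B(-10)) - S = (42069 - 134*(2 - 10)/(-10)) - 1*406992 = (42069 - 134*(-1)*(-8)/10) - 406992 = (42069 - 268*⅖) - 406992 = (42069 - 536/5) - 406992 = 209809/5 - 406992 = -1825151/5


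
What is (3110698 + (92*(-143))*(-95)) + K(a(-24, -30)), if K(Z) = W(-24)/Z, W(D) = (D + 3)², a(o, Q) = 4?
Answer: 17442513/4 ≈ 4.3606e+6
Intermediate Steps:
W(D) = (3 + D)²
K(Z) = 441/Z (K(Z) = (3 - 24)²/Z = (-21)²/Z = 441/Z)
(3110698 + (92*(-143))*(-95)) + K(a(-24, -30)) = (3110698 + (92*(-143))*(-95)) + 441/4 = (3110698 - 13156*(-95)) + 441*(¼) = (3110698 + 1249820) + 441/4 = 4360518 + 441/4 = 17442513/4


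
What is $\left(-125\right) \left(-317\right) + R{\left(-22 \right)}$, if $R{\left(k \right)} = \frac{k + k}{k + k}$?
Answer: $39626$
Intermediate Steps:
$R{\left(k \right)} = 1$ ($R{\left(k \right)} = \frac{2 k}{2 k} = 2 k \frac{1}{2 k} = 1$)
$\left(-125\right) \left(-317\right) + R{\left(-22 \right)} = \left(-125\right) \left(-317\right) + 1 = 39625 + 1 = 39626$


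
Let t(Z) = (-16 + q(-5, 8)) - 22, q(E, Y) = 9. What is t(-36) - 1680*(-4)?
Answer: 6691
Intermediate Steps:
t(Z) = -29 (t(Z) = (-16 + 9) - 22 = -7 - 22 = -29)
t(-36) - 1680*(-4) = -29 - 1680*(-4) = -29 - 280*(-24) = -29 + 6720 = 6691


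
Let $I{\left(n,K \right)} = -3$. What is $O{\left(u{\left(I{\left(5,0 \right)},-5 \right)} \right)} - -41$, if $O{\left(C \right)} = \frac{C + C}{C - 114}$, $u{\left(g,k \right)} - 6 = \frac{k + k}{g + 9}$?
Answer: $\frac{13463}{329} \approx 40.921$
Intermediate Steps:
$u{\left(g,k \right)} = 6 + \frac{2 k}{9 + g}$ ($u{\left(g,k \right)} = 6 + \frac{k + k}{g + 9} = 6 + \frac{2 k}{9 + g}$)
$O{\left(C \right)} = \frac{2 C}{-114 + C}$
$O{\left(u{\left(I{\left(5,0 \right)},-5 \right)} \right)} - -41 = \frac{2 \frac{2 \left(27 - 5 + 3 \left(-3\right)\right)}{9 - 3}}{-114 + \frac{2 \left(27 - 5 + 3 \left(-3\right)\right)}{9 - 3}} - -41 = \frac{2 \frac{2 \left(27 - 5 - 9\right)}{6}}{-114 + \frac{2 \left(27 - 5 - 9\right)}{6}} + 41 = \frac{2 \cdot 2 \cdot \frac{1}{6} \cdot 13}{-114 + 2 \cdot \frac{1}{6} \cdot 13} + 41 = 2 \cdot \frac{13}{3} \frac{1}{-114 + \frac{13}{3}} + 41 = 2 \cdot \frac{13}{3} \frac{1}{- \frac{329}{3}} + 41 = 2 \cdot \frac{13}{3} \left(- \frac{3}{329}\right) + 41 = - \frac{26}{329} + 41 = \frac{13463}{329}$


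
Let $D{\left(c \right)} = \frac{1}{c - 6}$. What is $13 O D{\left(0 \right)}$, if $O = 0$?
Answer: $0$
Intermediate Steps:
$D{\left(c \right)} = \frac{1}{-6 + c}$
$13 O D{\left(0 \right)} = \frac{13 \cdot 0}{-6 + 0} = \frac{0}{-6} = 0 \left(- \frac{1}{6}\right) = 0$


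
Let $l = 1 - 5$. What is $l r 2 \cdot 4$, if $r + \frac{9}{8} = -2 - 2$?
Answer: $164$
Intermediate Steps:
$r = - \frac{41}{8}$ ($r = - \frac{9}{8} - 4 = - \frac{41}{8} \approx -5.125$)
$l = -4$ ($l = 1 - 5 = -4$)
$l r 2 \cdot 4 = - 4 \left(\left(- \frac{41}{8}\right) 2\right) 4 = \left(-4\right) \left(- \frac{41}{4}\right) 4 = 41 \cdot 4 = 164$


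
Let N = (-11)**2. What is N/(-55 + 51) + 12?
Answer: -73/4 ≈ -18.250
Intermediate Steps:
N = 121
N/(-55 + 51) + 12 = 121/(-55 + 51) + 12 = 121/(-4) + 12 = 121*(-1/4) + 12 = -121/4 + 12 = -73/4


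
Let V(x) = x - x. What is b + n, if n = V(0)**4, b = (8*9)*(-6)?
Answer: -432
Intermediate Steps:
V(x) = 0
b = -432 (b = 72*(-6) = -432)
n = 0 (n = 0**4 = 0)
b + n = -432 + 0 = -432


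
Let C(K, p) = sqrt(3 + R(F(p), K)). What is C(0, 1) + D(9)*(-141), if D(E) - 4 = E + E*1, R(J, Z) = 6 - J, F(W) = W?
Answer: -3102 + 2*sqrt(2) ≈ -3099.2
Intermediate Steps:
D(E) = 4 + 2*E (D(E) = 4 + (E + E*1) = 4 + (E + E) = 4 + 2*E)
C(K, p) = sqrt(9 - p) (C(K, p) = sqrt(3 + (6 - p)) = sqrt(9 - p))
C(0, 1) + D(9)*(-141) = sqrt(9 - 1*1) + (4 + 2*9)*(-141) = sqrt(9 - 1) + (4 + 18)*(-141) = sqrt(8) + 22*(-141) = 2*sqrt(2) - 3102 = -3102 + 2*sqrt(2)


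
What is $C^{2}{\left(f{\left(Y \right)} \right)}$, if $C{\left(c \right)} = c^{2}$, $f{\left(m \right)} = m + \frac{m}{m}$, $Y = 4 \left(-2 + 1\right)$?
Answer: $81$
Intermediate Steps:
$Y = -4$ ($Y = 4 \left(-1\right) = -4$)
$f{\left(m \right)} = 1 + m$ ($f{\left(m \right)} = m + 1 = 1 + m$)
$C^{2}{\left(f{\left(Y \right)} \right)} = \left(\left(1 - 4\right)^{2}\right)^{2} = \left(\left(-3\right)^{2}\right)^{2} = 9^{2} = 81$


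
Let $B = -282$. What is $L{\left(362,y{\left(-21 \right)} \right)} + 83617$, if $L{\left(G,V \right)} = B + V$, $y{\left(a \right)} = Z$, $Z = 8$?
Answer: $83343$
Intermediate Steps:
$y{\left(a \right)} = 8$
$L{\left(G,V \right)} = -282 + V$
$L{\left(362,y{\left(-21 \right)} \right)} + 83617 = \left(-282 + 8\right) + 83617 = -274 + 83617 = 83343$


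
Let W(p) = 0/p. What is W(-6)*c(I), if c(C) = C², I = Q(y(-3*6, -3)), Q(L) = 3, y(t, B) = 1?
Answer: 0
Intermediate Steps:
I = 3
W(p) = 0
W(-6)*c(I) = 0*3² = 0*9 = 0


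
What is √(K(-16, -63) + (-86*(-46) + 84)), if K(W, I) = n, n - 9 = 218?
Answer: √4267 ≈ 65.322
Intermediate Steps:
n = 227 (n = 9 + 218 = 227)
K(W, I) = 227
√(K(-16, -63) + (-86*(-46) + 84)) = √(227 + (-86*(-46) + 84)) = √(227 + (3956 + 84)) = √(227 + 4040) = √4267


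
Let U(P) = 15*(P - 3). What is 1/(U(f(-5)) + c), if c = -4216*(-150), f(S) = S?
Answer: 1/632280 ≈ 1.5816e-6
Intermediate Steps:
U(P) = -45 + 15*P (U(P) = 15*(-3 + P) = -45 + 15*P)
c = 632400
1/(U(f(-5)) + c) = 1/((-45 + 15*(-5)) + 632400) = 1/((-45 - 75) + 632400) = 1/(-120 + 632400) = 1/632280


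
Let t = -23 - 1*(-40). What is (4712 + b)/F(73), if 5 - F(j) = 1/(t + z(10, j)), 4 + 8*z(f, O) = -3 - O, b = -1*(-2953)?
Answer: 53655/34 ≈ 1578.1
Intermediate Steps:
b = 2953
z(f, O) = -7/8 - O/8 (z(f, O) = -½ + (-3 - O)/8 = -½ + (-3/8 - O/8) = -7/8 - O/8)
t = 17 (t = -23 + 40 = 17)
F(j) = 5 - 1/(129/8 - j/8) (F(j) = 5 - 1/(17 + (-7/8 - j/8)) = 5 - 1/(129/8 - j/8))
(4712 + b)/F(73) = (4712 + 2953)/(((-637 + 5*73)/(-129 + 73))) = 7665/(((-637 + 365)/(-56))) = 7665/((-1/56*(-272))) = 7665/(34/7) = 7665*(7/34) = 53655/34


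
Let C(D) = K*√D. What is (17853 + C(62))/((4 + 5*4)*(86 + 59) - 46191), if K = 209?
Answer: -5951/14237 - 209*√62/42711 ≈ -0.45653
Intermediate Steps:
C(D) = 209*√D
(17853 + C(62))/((4 + 5*4)*(86 + 59) - 46191) = (17853 + 209*√62)/((4 + 5*4)*(86 + 59) - 46191) = (17853 + 209*√62)/((4 + 20)*145 - 46191) = (17853 + 209*√62)/(24*145 - 46191) = (17853 + 209*√62)/(3480 - 46191) = (17853 + 209*√62)/(-42711) = (17853 + 209*√62)*(-1/42711) = -5951/14237 - 209*√62/42711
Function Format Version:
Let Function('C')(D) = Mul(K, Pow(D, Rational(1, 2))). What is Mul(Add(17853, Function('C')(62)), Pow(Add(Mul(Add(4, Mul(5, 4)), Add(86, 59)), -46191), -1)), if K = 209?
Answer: Add(Rational(-5951, 14237), Mul(Rational(-209, 42711), Pow(62, Rational(1, 2)))) ≈ -0.45653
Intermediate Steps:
Function('C')(D) = Mul(209, Pow(D, Rational(1, 2)))
Mul(Add(17853, Function('C')(62)), Pow(Add(Mul(Add(4, Mul(5, 4)), Add(86, 59)), -46191), -1)) = Mul(Add(17853, Mul(209, Pow(62, Rational(1, 2)))), Pow(Add(Mul(Add(4, Mul(5, 4)), Add(86, 59)), -46191), -1)) = Mul(Add(17853, Mul(209, Pow(62, Rational(1, 2)))), Pow(Add(Mul(Add(4, 20), 145), -46191), -1)) = Mul(Add(17853, Mul(209, Pow(62, Rational(1, 2)))), Pow(Add(Mul(24, 145), -46191), -1)) = Mul(Add(17853, Mul(209, Pow(62, Rational(1, 2)))), Pow(Add(3480, -46191), -1)) = Mul(Add(17853, Mul(209, Pow(62, Rational(1, 2)))), Pow(-42711, -1)) = Mul(Add(17853, Mul(209, Pow(62, Rational(1, 2)))), Rational(-1, 42711)) = Add(Rational(-5951, 14237), Mul(Rational(-209, 42711), Pow(62, Rational(1, 2))))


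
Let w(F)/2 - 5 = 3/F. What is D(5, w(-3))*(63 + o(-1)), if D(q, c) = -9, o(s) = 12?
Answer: -675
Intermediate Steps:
w(F) = 10 + 6/F (w(F) = 10 + 2*(3/F) = 10 + 6/F)
D(5, w(-3))*(63 + o(-1)) = -9*(63 + 12) = -9*75 = -675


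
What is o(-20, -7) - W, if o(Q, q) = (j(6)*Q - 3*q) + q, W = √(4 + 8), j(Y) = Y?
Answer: -106 - 2*√3 ≈ -109.46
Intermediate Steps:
W = 2*√3 (W = √12 = 2*√3 ≈ 3.4641)
o(Q, q) = -2*q + 6*Q (o(Q, q) = (6*Q - 3*q) + q = (-3*q + 6*Q) + q = -2*q + 6*Q)
o(-20, -7) - W = (-2*(-7) + 6*(-20)) - 2*√3 = (14 - 120) - 2*√3 = -106 - 2*√3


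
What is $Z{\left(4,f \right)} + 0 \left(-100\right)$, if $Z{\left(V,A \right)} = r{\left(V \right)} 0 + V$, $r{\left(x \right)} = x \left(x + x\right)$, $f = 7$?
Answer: $4$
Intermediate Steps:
$r{\left(x \right)} = 2 x^{2}$ ($r{\left(x \right)} = x 2 x = 2 x^{2}$)
$Z{\left(V,A \right)} = V$ ($Z{\left(V,A \right)} = 2 V^{2} \cdot 0 + V = 0 + V = V$)
$Z{\left(4,f \right)} + 0 \left(-100\right) = 4 + 0 \left(-100\right) = 4 + 0 = 4$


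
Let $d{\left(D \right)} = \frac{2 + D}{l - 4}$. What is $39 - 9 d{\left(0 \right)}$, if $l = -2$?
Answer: $42$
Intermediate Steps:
$d{\left(D \right)} = - \frac{1}{3} - \frac{D}{6}$ ($d{\left(D \right)} = \frac{2 + D}{-2 - 4} = \frac{2 + D}{-6} = \left(2 + D\right) \left(- \frac{1}{6}\right) = - \frac{1}{3} - \frac{D}{6}$)
$39 - 9 d{\left(0 \right)} = 39 - 9 \left(- \frac{1}{3} - 0\right) = 39 - 9 \left(- \frac{1}{3} + 0\right) = 39 - -3 = 39 + 3 = 42$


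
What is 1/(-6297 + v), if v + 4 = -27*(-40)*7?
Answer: 1/1259 ≈ 0.00079428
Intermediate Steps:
v = 7556 (v = -4 - 27*(-40)*7 = -4 + 1080*7 = -4 + 7560 = 7556)
1/(-6297 + v) = 1/(-6297 + 7556) = 1/1259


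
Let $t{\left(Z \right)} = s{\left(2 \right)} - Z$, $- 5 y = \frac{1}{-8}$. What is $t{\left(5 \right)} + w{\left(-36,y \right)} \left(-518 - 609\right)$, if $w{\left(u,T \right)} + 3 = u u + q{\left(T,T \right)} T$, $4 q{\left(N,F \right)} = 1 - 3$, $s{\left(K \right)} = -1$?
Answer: $- \frac{116576233}{80} \approx -1.4572 \cdot 10^{6}$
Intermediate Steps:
$y = \frac{1}{40}$ ($y = - \frac{1}{5 \left(-8\right)} = \left(- \frac{1}{5}\right) \left(- \frac{1}{8}\right) = \frac{1}{40} \approx 0.025$)
$t{\left(Z \right)} = -1 - Z$
$q{\left(N,F \right)} = - \frac{1}{2}$ ($q{\left(N,F \right)} = \frac{1 - 3}{4} = \frac{1}{4} \left(-2\right) = - \frac{1}{2}$)
$w{\left(u,T \right)} = -3 + u^{2} - \frac{T}{2}$ ($w{\left(u,T \right)} = -3 - \left(\frac{T}{2} - u u\right) = -3 - \left(\frac{T}{2} - u^{2}\right) = -3 + u^{2} - \frac{T}{2}$)
$t{\left(5 \right)} + w{\left(-36,y \right)} \left(-518 - 609\right) = \left(-1 - 5\right) + \left(-3 + \left(-36\right)^{2} - \frac{1}{80}\right) \left(-518 - 609\right) = \left(-1 - 5\right) + \left(-3 + 1296 - \frac{1}{80}\right) \left(-1127\right) = -6 + \frac{103439}{80} \left(-1127\right) = -6 - \frac{116575753}{80} = - \frac{116576233}{80}$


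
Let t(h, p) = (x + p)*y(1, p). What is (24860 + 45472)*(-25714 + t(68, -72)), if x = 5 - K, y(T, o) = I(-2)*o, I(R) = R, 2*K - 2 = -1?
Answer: -2492144088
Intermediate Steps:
K = ½ (K = 1 + (½)*(-1) = 1 - ½ = ½ ≈ 0.50000)
y(T, o) = -2*o
x = 9/2 (x = 5 - 1*½ = 5 - ½ = 9/2 ≈ 4.5000)
t(h, p) = -2*p*(9/2 + p) (t(h, p) = (9/2 + p)*(-2*p) = -2*p*(9/2 + p))
(24860 + 45472)*(-25714 + t(68, -72)) = (24860 + 45472)*(-25714 - 1*(-72)*(9 + 2*(-72))) = 70332*(-25714 - 1*(-72)*(9 - 144)) = 70332*(-25714 - 1*(-72)*(-135)) = 70332*(-25714 - 9720) = 70332*(-35434) = -2492144088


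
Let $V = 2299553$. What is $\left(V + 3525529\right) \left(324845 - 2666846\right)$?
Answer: $-13642347869082$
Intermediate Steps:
$\left(V + 3525529\right) \left(324845 - 2666846\right) = \left(2299553 + 3525529\right) \left(324845 - 2666846\right) = 5825082 \left(-2342001\right) = -13642347869082$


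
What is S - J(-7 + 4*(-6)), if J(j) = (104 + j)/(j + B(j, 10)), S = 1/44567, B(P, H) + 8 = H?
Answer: 3253420/1292443 ≈ 2.5173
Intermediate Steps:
B(P, H) = -8 + H
S = 1/44567 ≈ 2.2438e-5
J(j) = (104 + j)/(2 + j) (J(j) = (104 + j)/(j + (-8 + 10)) = (104 + j)/(j + 2) = (104 + j)/(2 + j))
S - J(-7 + 4*(-6)) = 1/44567 - (104 + (-7 + 4*(-6)))/(2 + (-7 + 4*(-6))) = 1/44567 - (104 + (-7 - 24))/(2 + (-7 - 24)) = 1/44567 - (104 - 31)/(2 - 31) = 1/44567 - 73/(-29) = 1/44567 - (-1)*73/29 = 1/44567 - 1*(-73/29) = 1/44567 + 73/29 = 3253420/1292443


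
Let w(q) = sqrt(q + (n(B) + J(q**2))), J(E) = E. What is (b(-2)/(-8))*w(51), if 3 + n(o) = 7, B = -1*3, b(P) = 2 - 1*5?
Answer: 3*sqrt(166)/2 ≈ 19.326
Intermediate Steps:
b(P) = -3 (b(P) = 2 - 5 = -3)
B = -3
n(o) = 4 (n(o) = -3 + 7 = 4)
w(q) = sqrt(4 + q + q**2) (w(q) = sqrt(q + (4 + q**2)) = sqrt(4 + q + q**2))
(b(-2)/(-8))*w(51) = (-3/(-8))*sqrt(4 + 51 + 51**2) = (-3*(-1/8))*sqrt(4 + 51 + 2601) = 3*sqrt(2656)/8 = 3*(4*sqrt(166))/8 = 3*sqrt(166)/2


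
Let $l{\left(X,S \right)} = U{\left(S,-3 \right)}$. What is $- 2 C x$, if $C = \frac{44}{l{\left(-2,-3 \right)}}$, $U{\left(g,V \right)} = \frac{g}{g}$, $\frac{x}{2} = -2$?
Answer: $352$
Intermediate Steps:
$x = -4$ ($x = 2 \left(-2\right) = -4$)
$U{\left(g,V \right)} = 1$
$l{\left(X,S \right)} = 1$
$C = 44$ ($C = \frac{44}{1} = 44 \cdot 1 = 44$)
$- 2 C x = \left(-2\right) 44 \left(-4\right) = \left(-88\right) \left(-4\right) = 352$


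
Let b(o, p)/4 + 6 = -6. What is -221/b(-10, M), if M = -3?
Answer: 221/48 ≈ 4.6042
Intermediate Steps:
b(o, p) = -48 (b(o, p) = -24 + 4*(-6) = -24 - 24 = -48)
-221/b(-10, M) = -221/(-48) = -221*(-1/48) = 221/48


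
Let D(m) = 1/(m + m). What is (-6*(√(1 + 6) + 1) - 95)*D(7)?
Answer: -101/14 - 3*√7/7 ≈ -8.3482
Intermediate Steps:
D(m) = 1/(2*m)
(-6*(√(1 + 6) + 1) - 95)*D(7) = (-6*(√(1 + 6) + 1) - 95)*((½)/7) = (-6*(√7 + 1) - 95)*((½)*(⅐)) = (-6*(1 + √7) - 95)*(1/14) = ((-6 - 6*√7) - 95)*(1/14) = (-101 - 6*√7)*(1/14) = -101/14 - 3*√7/7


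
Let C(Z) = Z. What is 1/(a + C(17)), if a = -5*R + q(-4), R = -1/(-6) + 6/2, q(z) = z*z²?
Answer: -6/377 ≈ -0.015915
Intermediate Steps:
q(z) = z³
R = 19/6 (R = -1*(-⅙) + 6*(½) = ⅙ + 3 = 19/6 ≈ 3.1667)
a = -479/6 (a = -5*19/6 + (-4)³ = -95/6 - 64 = -479/6 ≈ -79.833)
1/(a + C(17)) = 1/(-479/6 + 17) = 1/(-377/6) = -6/377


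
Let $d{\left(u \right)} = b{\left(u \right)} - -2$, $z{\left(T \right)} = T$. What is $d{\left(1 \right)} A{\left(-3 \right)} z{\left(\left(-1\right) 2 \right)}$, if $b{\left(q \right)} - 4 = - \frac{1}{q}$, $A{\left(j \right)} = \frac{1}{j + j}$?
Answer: $\frac{5}{3} \approx 1.6667$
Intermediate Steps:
$A{\left(j \right)} = \frac{1}{2 j}$
$b{\left(q \right)} = 4 - \frac{1}{q}$
$d{\left(u \right)} = 6 - \frac{1}{u}$ ($d{\left(u \right)} = \left(4 - \frac{1}{u}\right) - -2 = \left(4 - \frac{1}{u}\right) + 2 = 6 - \frac{1}{u}$)
$d{\left(1 \right)} A{\left(-3 \right)} z{\left(\left(-1\right) 2 \right)} = \left(6 - 1^{-1}\right) \frac{1}{2 \left(-3\right)} \left(\left(-1\right) 2\right) = \left(6 - 1\right) \frac{1}{2} \left(- \frac{1}{3}\right) \left(-2\right) = \left(6 - 1\right) \left(- \frac{1}{6}\right) \left(-2\right) = 5 \left(- \frac{1}{6}\right) \left(-2\right) = \left(- \frac{5}{6}\right) \left(-2\right) = \frac{5}{3}$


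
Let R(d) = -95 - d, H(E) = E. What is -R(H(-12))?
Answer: 83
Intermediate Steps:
-R(H(-12)) = -(-95 - 1*(-12)) = -(-95 + 12) = -1*(-83) = 83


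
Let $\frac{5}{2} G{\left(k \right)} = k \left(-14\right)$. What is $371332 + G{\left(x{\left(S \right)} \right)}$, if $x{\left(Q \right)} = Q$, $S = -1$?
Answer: $\frac{1856688}{5} \approx 3.7134 \cdot 10^{5}$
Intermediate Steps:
$G{\left(k \right)} = - \frac{28 k}{5}$ ($G{\left(k \right)} = \frac{2 k \left(-14\right)}{5} = \frac{2 \left(- 14 k\right)}{5} = - \frac{28 k}{5}$)
$371332 + G{\left(x{\left(S \right)} \right)} = 371332 - - \frac{28}{5} = 371332 + \frac{28}{5} = \frac{1856688}{5}$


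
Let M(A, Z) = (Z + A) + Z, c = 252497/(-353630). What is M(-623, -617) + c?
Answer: -656943407/353630 ≈ -1857.7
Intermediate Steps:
c = -252497/353630 (c = 252497*(-1/353630) = -252497/353630 ≈ -0.71402)
M(A, Z) = A + 2*Z (M(A, Z) = (A + Z) + Z = A + 2*Z)
M(-623, -617) + c = (-623 + 2*(-617)) - 252497/353630 = (-623 - 1234) - 252497/353630 = -1857 - 252497/353630 = -656943407/353630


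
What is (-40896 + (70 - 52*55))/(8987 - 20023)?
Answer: 21843/5518 ≈ 3.9585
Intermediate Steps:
(-40896 + (70 - 52*55))/(8987 - 20023) = (-40896 + (70 - 2860))/(-11036) = (-40896 - 2790)*(-1/11036) = -43686*(-1/11036) = 21843/5518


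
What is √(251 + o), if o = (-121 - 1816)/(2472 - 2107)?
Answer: √32732470/365 ≈ 15.675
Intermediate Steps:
o = -1937/365 ≈ -5.3068
√(251 + o) = √(251 - 1937/365) = √(89678/365) = √32732470/365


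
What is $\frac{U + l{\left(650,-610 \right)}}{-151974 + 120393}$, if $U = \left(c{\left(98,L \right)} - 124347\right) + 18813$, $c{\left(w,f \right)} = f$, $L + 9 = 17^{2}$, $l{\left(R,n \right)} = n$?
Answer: $\frac{3208}{957} \approx 3.3521$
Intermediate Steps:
$L = 280$ ($L = -9 + 17^{2} = -9 + 289 = 280$)
$U = -105254$ ($U = \left(280 - 124347\right) + 18813 = -124067 + 18813 = -105254$)
$\frac{U + l{\left(650,-610 \right)}}{-151974 + 120393} = \frac{-105254 - 610}{-151974 + 120393} = - \frac{105864}{-31581} = \left(-105864\right) \left(- \frac{1}{31581}\right) = \frac{3208}{957}$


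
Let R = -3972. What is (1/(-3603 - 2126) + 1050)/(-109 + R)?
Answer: -546859/2125459 ≈ -0.25729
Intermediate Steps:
(1/(-3603 - 2126) + 1050)/(-109 + R) = (1/(-3603 - 2126) + 1050)/(-109 - 3972) = (1/(-5729) + 1050)/(-4081) = (-1/5729 + 1050)*(-1/4081) = (6015449/5729)*(-1/4081) = -546859/2125459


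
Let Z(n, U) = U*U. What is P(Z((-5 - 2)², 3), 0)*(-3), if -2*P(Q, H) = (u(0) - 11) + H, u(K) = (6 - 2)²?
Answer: 15/2 ≈ 7.5000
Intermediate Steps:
u(K) = 16 (u(K) = 4² = 16)
Z(n, U) = U²
P(Q, H) = -5/2 - H/2 (P(Q, H) = -((16 - 11) + H)/2 = -(5 + H)/2 = -5/2 - H/2)
P(Z((-5 - 2)², 3), 0)*(-3) = (-5/2 - ½*0)*(-3) = (-5/2 + 0)*(-3) = -5/2*(-3) = 15/2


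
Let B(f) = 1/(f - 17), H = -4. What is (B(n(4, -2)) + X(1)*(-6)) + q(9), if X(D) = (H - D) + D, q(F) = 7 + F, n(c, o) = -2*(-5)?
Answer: 279/7 ≈ 39.857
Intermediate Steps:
n(c, o) = 10
B(f) = 1/(-17 + f)
X(D) = -4 (X(D) = (-4 - D) + D = -4)
(B(n(4, -2)) + X(1)*(-6)) + q(9) = (1/(-17 + 10) - 4*(-6)) + (7 + 9) = (1/(-7) + 24) + 16 = (-⅐ + 24) + 16 = 167/7 + 16 = 279/7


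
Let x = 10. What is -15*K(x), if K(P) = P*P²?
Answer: -15000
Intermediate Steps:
K(P) = P³
-15*K(x) = -15*10³ = -15*1000 = -15000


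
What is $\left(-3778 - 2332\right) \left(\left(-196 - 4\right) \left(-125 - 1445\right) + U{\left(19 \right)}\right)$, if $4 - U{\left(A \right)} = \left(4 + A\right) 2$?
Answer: $-1918283380$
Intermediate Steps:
$U{\left(A \right)} = -4 - 2 A$ ($U{\left(A \right)} = 4 - \left(4 + A\right) 2 = 4 - \left(8 + 2 A\right) = -4 - 2 A$)
$\left(-3778 - 2332\right) \left(\left(-196 - 4\right) \left(-125 - 1445\right) + U{\left(19 \right)}\right) = \left(-3778 - 2332\right) \left(\left(-196 - 4\right) \left(-125 - 1445\right) - 42\right) = - 6110 \left(\left(-196 + \left(-1134 + 1130\right)\right) \left(-1570\right) - 42\right) = - 6110 \left(\left(-196 - 4\right) \left(-1570\right) - 42\right) = - 6110 \left(\left(-200\right) \left(-1570\right) - 42\right) = - 6110 \left(314000 - 42\right) = \left(-6110\right) 313958 = -1918283380$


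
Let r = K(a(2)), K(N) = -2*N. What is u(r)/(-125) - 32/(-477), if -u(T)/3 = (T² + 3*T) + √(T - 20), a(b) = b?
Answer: 9724/59625 + 6*I*√6/125 ≈ 0.16309 + 0.11758*I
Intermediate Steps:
r = -4 (r = -2*2 = -4)
u(T) = -9*T - 3*T² - 3*√(-20 + T) (u(T) = -3*((T² + 3*T) + √(T - 20)) = -3*((T² + 3*T) + √(-20 + T)) = -3*(T² + √(-20 + T) + 3*T) = -9*T - 3*T² - 3*√(-20 + T))
u(r)/(-125) - 32/(-477) = (-9*(-4) - 3*(-4)² - 3*√(-20 - 4))/(-125) - 32/(-477) = (36 - 3*16 - 6*I*√6)*(-1/125) - 32*(-1/477) = (36 - 48 - 6*I*√6)*(-1/125) + 32/477 = (-12 - 6*I*√6)*(-1/125) + 32/477 = (12/125 + 6*I*√6/125) + 32/477 = 9724/59625 + 6*I*√6/125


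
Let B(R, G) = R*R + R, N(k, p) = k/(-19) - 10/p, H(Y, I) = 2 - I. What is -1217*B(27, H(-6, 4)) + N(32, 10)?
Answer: -17481039/19 ≈ -9.2006e+5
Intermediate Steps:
N(k, p) = -10/p - k/19 (N(k, p) = k*(-1/19) - 10/p = -k/19 - 10/p = -10/p - k/19)
B(R, G) = R + R² (B(R, G) = R² + R = R + R²)
-1217*B(27, H(-6, 4)) + N(32, 10) = -32859*(1 + 27) + (-10/10 - 1/19*32) = -32859*28 + (-10*⅒ - 32/19) = -1217*756 + (-1 - 32/19) = -920052 - 51/19 = -17481039/19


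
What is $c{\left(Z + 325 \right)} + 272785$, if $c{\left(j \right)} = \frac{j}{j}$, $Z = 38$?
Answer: $272786$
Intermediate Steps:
$c{\left(j \right)} = 1$
$c{\left(Z + 325 \right)} + 272785 = 1 + 272785 = 272786$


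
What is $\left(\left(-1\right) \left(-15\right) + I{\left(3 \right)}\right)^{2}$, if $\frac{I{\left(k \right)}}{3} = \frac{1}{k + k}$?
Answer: $\frac{961}{4} \approx 240.25$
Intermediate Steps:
$I{\left(k \right)} = \frac{3}{2 k}$ ($I{\left(k \right)} = \frac{3}{k + k} = \frac{3}{2 k}$)
$\left(\left(-1\right) \left(-15\right) + I{\left(3 \right)}\right)^{2} = \left(\left(-1\right) \left(-15\right) + \frac{3}{2 \cdot 3}\right)^{2} = \left(15 + \frac{3}{2} \cdot \frac{1}{3}\right)^{2} = \left(15 + \frac{1}{2}\right)^{2} = \left(\frac{31}{2}\right)^{2} = \frac{961}{4}$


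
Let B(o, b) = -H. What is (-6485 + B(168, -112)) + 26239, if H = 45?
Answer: 19709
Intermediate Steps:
B(o, b) = -45 (B(o, b) = -1*45 = -45)
(-6485 + B(168, -112)) + 26239 = (-6485 - 45) + 26239 = -6530 + 26239 = 19709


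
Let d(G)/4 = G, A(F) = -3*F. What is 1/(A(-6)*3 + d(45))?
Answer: 1/234 ≈ 0.0042735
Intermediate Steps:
d(G) = 4*G
1/(A(-6)*3 + d(45)) = 1/(-3*(-6)*3 + 4*45) = 1/(18*3 + 180) = 1/(54 + 180) = 1/234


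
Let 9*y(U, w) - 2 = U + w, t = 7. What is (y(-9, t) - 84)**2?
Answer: 7056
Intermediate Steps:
y(U, w) = 2/9 + U/9 + w/9 (y(U, w) = 2/9 + (U + w)/9 = 2/9 + (U/9 + w/9) = 2/9 + U/9 + w/9)
(y(-9, t) - 84)**2 = ((2/9 + (1/9)*(-9) + (1/9)*7) - 84)**2 = ((2/9 - 1 + 7/9) - 84)**2 = (0 - 84)**2 = (-84)**2 = 7056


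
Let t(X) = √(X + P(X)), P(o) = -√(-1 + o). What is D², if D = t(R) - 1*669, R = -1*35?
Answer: (669 - √(-35 - 6*I))² ≈ 4.4685e+5 + 7939.0*I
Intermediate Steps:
R = -35
t(X) = √(X - √(-1 + X))
D = -669 + √(-35 - 6*I) (D = √(-35 - √(-1 - 35)) - 1*669 = √(-35 - √(-36)) - 669 = √(-35 - 6*I) - 669 = -669 + √(-35 - 6*I) ≈ -668.5 - 5.9376*I)
D² = (-669 + √(-35 - 6*I))²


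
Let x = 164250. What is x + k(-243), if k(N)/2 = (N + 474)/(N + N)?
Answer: 13304173/81 ≈ 1.6425e+5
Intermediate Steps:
k(N) = (474 + N)/N (k(N) = 2*((N + 474)/(N + N)) = 2*((474 + N)/((2*N))) = 2*((474 + N)*(1/(2*N))) = 2*((474 + N)/(2*N)) = (474 + N)/N)
x + k(-243) = 164250 + (474 - 243)/(-243) = 164250 - 1/243*231 = 164250 - 77/81 = 13304173/81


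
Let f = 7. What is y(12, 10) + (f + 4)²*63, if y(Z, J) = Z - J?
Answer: 7625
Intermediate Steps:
y(12, 10) + (f + 4)²*63 = (12 - 1*10) + (7 + 4)²*63 = (12 - 10) + 11²*63 = 2 + 121*63 = 2 + 7623 = 7625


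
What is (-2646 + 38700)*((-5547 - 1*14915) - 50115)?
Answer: -2544583158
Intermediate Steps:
(-2646 + 38700)*((-5547 - 1*14915) - 50115) = 36054*((-5547 - 14915) - 50115) = 36054*(-20462 - 50115) = 36054*(-70577) = -2544583158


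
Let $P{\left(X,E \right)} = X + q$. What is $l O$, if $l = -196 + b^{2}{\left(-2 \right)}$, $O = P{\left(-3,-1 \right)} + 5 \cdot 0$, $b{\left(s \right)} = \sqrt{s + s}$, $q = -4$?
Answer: $1400$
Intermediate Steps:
$P{\left(X,E \right)} = -4 + X$ ($P{\left(X,E \right)} = X - 4 = -4 + X$)
$b{\left(s \right)} = \sqrt{2} \sqrt{s}$ ($b{\left(s \right)} = \sqrt{2 s} = \sqrt{2} \sqrt{s}$)
$O = -7$ ($O = \left(-4 - 3\right) + 5 \cdot 0 = -7 + 0 = -7$)
$l = -200$ ($l = -196 + \left(\sqrt{2} \sqrt{-2}\right)^{2} = -196 + \left(\sqrt{2} i \sqrt{2}\right)^{2} = -196 + \left(2 i\right)^{2} = -196 - 4 = -200$)
$l O = \left(-200\right) \left(-7\right) = 1400$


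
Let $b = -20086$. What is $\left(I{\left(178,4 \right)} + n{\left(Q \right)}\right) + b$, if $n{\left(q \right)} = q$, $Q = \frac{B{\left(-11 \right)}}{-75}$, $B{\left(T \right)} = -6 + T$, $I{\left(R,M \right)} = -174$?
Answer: $- \frac{1519483}{75} \approx -20260.0$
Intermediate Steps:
$Q = \frac{17}{75}$ ($Q = \frac{-6 - 11}{-75} = \left(-17\right) \left(- \frac{1}{75}\right) = \frac{17}{75} \approx 0.22667$)
$\left(I{\left(178,4 \right)} + n{\left(Q \right)}\right) + b = \left(-174 + \frac{17}{75}\right) - 20086 = - \frac{13033}{75} - 20086 = - \frac{1519483}{75}$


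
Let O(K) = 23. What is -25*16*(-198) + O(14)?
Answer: 79223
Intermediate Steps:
-25*16*(-198) + O(14) = -25*16*(-198) + 23 = -400*(-198) + 23 = 79200 + 23 = 79223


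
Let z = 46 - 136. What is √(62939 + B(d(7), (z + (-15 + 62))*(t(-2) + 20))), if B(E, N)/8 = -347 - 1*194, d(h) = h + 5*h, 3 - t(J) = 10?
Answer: √58611 ≈ 242.10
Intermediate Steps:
t(J) = -7 (t(J) = 3 - 1*10 = 3 - 10 = -7)
d(h) = 6*h
z = -90
B(E, N) = -4328 (B(E, N) = 8*(-347 - 1*194) = 8*(-347 - 194) = 8*(-541) = -4328)
√(62939 + B(d(7), (z + (-15 + 62))*(t(-2) + 20))) = √(62939 - 4328) = √58611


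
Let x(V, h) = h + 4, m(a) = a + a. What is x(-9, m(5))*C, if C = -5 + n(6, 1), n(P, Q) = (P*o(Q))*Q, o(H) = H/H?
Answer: 14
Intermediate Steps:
o(H) = 1
m(a) = 2*a
x(V, h) = 4 + h
n(P, Q) = P*Q (n(P, Q) = (P*1)*Q = P*Q)
C = 1 (C = -5 + 6*1 = -5 + 6 = 1)
x(-9, m(5))*C = (4 + 2*5)*1 = (4 + 10)*1 = 14*1 = 14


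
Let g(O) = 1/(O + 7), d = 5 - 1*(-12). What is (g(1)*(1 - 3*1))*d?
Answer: -17/4 ≈ -4.2500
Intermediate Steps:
d = 17 (d = 5 + 12 = 17)
g(O) = 1/(7 + O)
(g(1)*(1 - 3*1))*d = ((1 - 3*1)/(7 + 1))*17 = ((1 - 3)/8)*17 = ((⅛)*(-2))*17 = -¼*17 = -17/4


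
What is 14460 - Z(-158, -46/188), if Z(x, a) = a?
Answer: 1359263/94 ≈ 14460.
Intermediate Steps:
14460 - Z(-158, -46/188) = 14460 - (-46)/188 = 14460 - 1*(-23/94) = 14460 + 23/94 = 1359263/94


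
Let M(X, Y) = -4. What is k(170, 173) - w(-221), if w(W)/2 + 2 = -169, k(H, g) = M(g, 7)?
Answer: 338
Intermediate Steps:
k(H, g) = -4
w(W) = -342 (w(W) = -4 + 2*(-169) = -4 - 338 = -342)
k(170, 173) - w(-221) = -4 - 1*(-342) = -4 + 342 = 338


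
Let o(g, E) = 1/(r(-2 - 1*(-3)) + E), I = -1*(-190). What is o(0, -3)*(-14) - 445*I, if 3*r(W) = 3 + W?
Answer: -422708/5 ≈ -84542.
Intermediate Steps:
r(W) = 1 + W/3 (r(W) = (3 + W)/3 = 1 + W/3)
I = 190
o(g, E) = 1/(4/3 + E) (o(g, E) = 1/((1 + (-2 - 1*(-3))/3) + E) = 1/((1 + (-2 + 3)/3) + E) = 1/((1 + (1/3)*1) + E) = 1/((1 + 1/3) + E) = 1/(4/3 + E))
o(0, -3)*(-14) - 445*I = (3/(4 + 3*(-3)))*(-14) - 445*190 = (3/(4 - 9))*(-14) - 84550 = (3/(-5))*(-14) - 84550 = (3*(-1/5))*(-14) - 84550 = -3/5*(-14) - 84550 = 42/5 - 84550 = -422708/5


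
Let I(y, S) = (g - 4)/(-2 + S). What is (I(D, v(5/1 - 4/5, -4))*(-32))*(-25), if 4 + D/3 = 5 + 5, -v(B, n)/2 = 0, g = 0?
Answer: 1600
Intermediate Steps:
v(B, n) = 0 (v(B, n) = -2*0 = 0)
D = 18 (D = -12 + 3*(5 + 5) = -12 + 3*10 = -12 + 30 = 18)
I(y, S) = -4/(-2 + S) (I(y, S) = (0 - 4)/(-2 + S) = -4/(-2 + S))
(I(D, v(5/1 - 4/5, -4))*(-32))*(-25) = (-4/(-2 + 0)*(-32))*(-25) = (-4/(-2)*(-32))*(-25) = (-4*(-½)*(-32))*(-25) = (2*(-32))*(-25) = -64*(-25) = 1600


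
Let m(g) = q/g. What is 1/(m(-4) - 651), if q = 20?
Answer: -1/656 ≈ -0.0015244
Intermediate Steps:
m(g) = 20/g
1/(m(-4) - 651) = 1/(20/(-4) - 651) = 1/(20*(-¼) - 651) = 1/(-5 - 651) = 1/(-656) = -1/656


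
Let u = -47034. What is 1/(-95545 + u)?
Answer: -1/142579 ≈ -7.0137e-6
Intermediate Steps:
1/(-95545 + u) = 1/(-95545 - 47034) = 1/(-142579) = -1/142579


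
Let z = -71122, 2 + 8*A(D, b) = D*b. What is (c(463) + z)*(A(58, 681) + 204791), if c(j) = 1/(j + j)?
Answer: -6906235134944/463 ≈ -1.4916e+10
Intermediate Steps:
c(j) = 1/(2*j)
A(D, b) = -¼ + D*b/8 (A(D, b) = -¼ + (D*b)/8 = -¼ + D*b/8)
(c(463) + z)*(A(58, 681) + 204791) = ((½)/463 - 71122)*((-¼ + (⅛)*58*681) + 204791) = ((½)*(1/463) - 71122)*((-¼ + 19749/4) + 204791) = (1/926 - 71122)*(4937 + 204791) = -65858971/926*209728 = -6906235134944/463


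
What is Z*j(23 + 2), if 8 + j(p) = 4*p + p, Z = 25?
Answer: 2925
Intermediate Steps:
j(p) = -8 + 5*p (j(p) = -8 + (4*p + p) = -8 + 5*p)
Z*j(23 + 2) = 25*(-8 + 5*(23 + 2)) = 25*(-8 + 5*25) = 25*(-8 + 125) = 25*117 = 2925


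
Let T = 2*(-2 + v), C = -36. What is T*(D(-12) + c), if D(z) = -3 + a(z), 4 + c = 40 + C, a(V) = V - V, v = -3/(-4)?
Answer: 15/2 ≈ 7.5000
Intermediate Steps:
v = ¾ (v = -3*(-¼) = ¾ ≈ 0.75000)
T = -5/2 (T = 2*(-2 + ¾) = 2*(-5/4) = -5/2 ≈ -2.5000)
a(V) = 0
c = 0 (c = -4 + (40 - 36) = -4 + 4 = 0)
D(z) = -3 (D(z) = -3 + 0 = -3)
T*(D(-12) + c) = -5*(-3 + 0)/2 = -5/2*(-3) = 15/2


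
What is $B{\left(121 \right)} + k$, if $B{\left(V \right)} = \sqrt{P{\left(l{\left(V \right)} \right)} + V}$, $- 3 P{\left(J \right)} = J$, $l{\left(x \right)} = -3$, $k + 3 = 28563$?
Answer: $28560 + \sqrt{122} \approx 28571.0$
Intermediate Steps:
$k = 28560$ ($k = -3 + 28563 = 28560$)
$P{\left(J \right)} = - \frac{J}{3}$
$B{\left(V \right)} = \sqrt{1 + V}$ ($B{\left(V \right)} = \sqrt{\left(- \frac{1}{3}\right) \left(-3\right) + V} = \sqrt{1 + V}$)
$B{\left(121 \right)} + k = \sqrt{1 + 121} + 28560 = \sqrt{122} + 28560 = 28560 + \sqrt{122}$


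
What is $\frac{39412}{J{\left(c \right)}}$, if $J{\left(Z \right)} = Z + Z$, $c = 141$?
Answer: $\frac{19706}{141} \approx 139.76$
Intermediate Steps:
$J{\left(Z \right)} = 2 Z$
$\frac{39412}{J{\left(c \right)}} = \frac{39412}{2 \cdot 141} = \frac{39412}{282} = 39412 \cdot \frac{1}{282} = \frac{19706}{141}$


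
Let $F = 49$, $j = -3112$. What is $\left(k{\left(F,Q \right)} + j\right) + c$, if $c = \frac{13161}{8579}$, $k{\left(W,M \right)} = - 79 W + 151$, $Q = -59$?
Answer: $- \frac{58598567}{8579} \approx -6830.5$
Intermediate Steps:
$k{\left(W,M \right)} = 151 - 79 W$
$c = \frac{13161}{8579}$ ($c = 13161 \cdot \frac{1}{8579} = \frac{13161}{8579} \approx 1.5341$)
$\left(k{\left(F,Q \right)} + j\right) + c = \left(\left(151 - 3871\right) - 3112\right) + \frac{13161}{8579} = \left(-3720 - 3112\right) + \frac{13161}{8579} = -6832 + \frac{13161}{8579} = - \frac{58598567}{8579}$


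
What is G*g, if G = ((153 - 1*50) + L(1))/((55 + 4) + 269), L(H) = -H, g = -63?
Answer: -3213/164 ≈ -19.591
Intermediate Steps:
G = 51/164 (G = ((153 - 1*50) - 1*1)/((55 + 4) + 269) = ((153 - 50) - 1)/(59 + 269) = (103 - 1)/328 = 102*(1/328) = 51/164 ≈ 0.31098)
G*g = (51/164)*(-63) = -3213/164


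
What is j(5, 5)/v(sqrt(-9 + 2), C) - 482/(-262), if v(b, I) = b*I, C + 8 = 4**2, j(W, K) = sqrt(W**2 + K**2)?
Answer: 241/131 - 5*I*sqrt(14)/56 ≈ 1.8397 - 0.33408*I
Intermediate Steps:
j(W, K) = sqrt(K**2 + W**2)
C = 8 (C = -8 + 4**2 = -8 + 16 = 8)
v(b, I) = I*b
j(5, 5)/v(sqrt(-9 + 2), C) - 482/(-262) = sqrt(5**2 + 5**2)/((8*sqrt(-9 + 2))) - 482/(-262) = sqrt(25 + 25)/((8*sqrt(-7))) - 482*(-1/262) = sqrt(50)/((8*(I*sqrt(7)))) + 241/131 = (5*sqrt(2))/((8*I*sqrt(7))) + 241/131 = (5*sqrt(2))*(-I*sqrt(7)/56) + 241/131 = -5*I*sqrt(14)/56 + 241/131 = 241/131 - 5*I*sqrt(14)/56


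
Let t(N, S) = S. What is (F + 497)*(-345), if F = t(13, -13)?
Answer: -166980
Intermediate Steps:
F = -13
(F + 497)*(-345) = (-13 + 497)*(-345) = 484*(-345) = -166980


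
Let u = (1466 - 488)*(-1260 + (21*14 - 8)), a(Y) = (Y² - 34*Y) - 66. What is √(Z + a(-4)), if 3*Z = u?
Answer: I*√317438 ≈ 563.42*I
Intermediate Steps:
a(Y) = -66 + Y² - 34*Y
u = -952572 (u = 978*(-1260 + (294 - 8)) = 978*(-1260 + 286) = 978*(-974) = -952572)
Z = -317524 (Z = (⅓)*(-952572) = -317524)
√(Z + a(-4)) = √(-317524 + (-66 + (-4)² - 34*(-4))) = √(-317524 + (-66 + 16 + 136)) = √(-317524 + 86) = √(-317438) = I*√317438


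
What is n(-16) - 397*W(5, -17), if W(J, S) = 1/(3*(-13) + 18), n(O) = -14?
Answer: 103/21 ≈ 4.9048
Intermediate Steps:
W(J, S) = -1/21 (W(J, S) = 1/(-39 + 18) = 1/(-21) = -1/21)
n(-16) - 397*W(5, -17) = -14 - 397*(-1/21) = -14 + 397/21 = 103/21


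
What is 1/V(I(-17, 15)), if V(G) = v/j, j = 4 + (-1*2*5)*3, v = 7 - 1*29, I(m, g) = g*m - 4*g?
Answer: 13/11 ≈ 1.1818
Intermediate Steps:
I(m, g) = -4*g + g*m
v = -22 (v = 7 - 29 = -22)
j = -26 (j = 4 - 2*5*3 = 4 - 10*3 = 4 - 30 = -26)
V(G) = 11/13 (V(G) = -22/(-26) = -22*(-1/26) = 11/13)
1/V(I(-17, 15)) = 1/(11/13) = 13/11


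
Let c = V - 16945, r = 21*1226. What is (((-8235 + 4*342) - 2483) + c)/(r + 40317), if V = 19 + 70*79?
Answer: -20746/66063 ≈ -0.31403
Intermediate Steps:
r = 25746
V = 5549 (V = 19 + 5530 = 5549)
c = -11396 (c = 5549 - 16945 = -11396)
(((-8235 + 4*342) - 2483) + c)/(r + 40317) = (((-8235 + 4*342) - 2483) - 11396)/(25746 + 40317) = (((-8235 + 1368) - 2483) - 11396)/66063 = ((-6867 - 2483) - 11396)*(1/66063) = (-9350 - 11396)*(1/66063) = -20746*1/66063 = -20746/66063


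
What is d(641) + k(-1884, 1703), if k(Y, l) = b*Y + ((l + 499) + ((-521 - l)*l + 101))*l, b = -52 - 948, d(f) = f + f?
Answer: -6444257525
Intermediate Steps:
d(f) = 2*f
b = -1000
k(Y, l) = -1000*Y + l*(600 + l + l*(-521 - l)) (k(Y, l) = -1000*Y + ((l + 499) + ((-521 - l)*l + 101))*l = -1000*Y + ((499 + l) + (l*(-521 - l) + 101))*l = -1000*Y + ((499 + l) + (101 + l*(-521 - l)))*l = -1000*Y + (600 + l + l*(-521 - l))*l = -1000*Y + l*(600 + l + l*(-521 - l)))
d(641) + k(-1884, 1703) = 2*641 + (-1*1703³ - 1000*(-1884) - 520*1703² + 600*1703) = 1282 + (-1*4939055927 + 1884000 - 520*2900209 + 1021800) = 1282 + (-4939055927 + 1884000 - 1508108680 + 1021800) = 1282 - 6444258807 = -6444257525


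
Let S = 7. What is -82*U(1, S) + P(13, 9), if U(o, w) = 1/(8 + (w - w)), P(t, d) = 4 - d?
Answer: -61/4 ≈ -15.250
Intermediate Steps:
U(o, w) = ⅛ (U(o, w) = 1/(8 + 0) = 1/8 = ⅛)
-82*U(1, S) + P(13, 9) = -82*⅛ + (4 - 1*9) = -41/4 + (4 - 9) = -41/4 - 5 = -61/4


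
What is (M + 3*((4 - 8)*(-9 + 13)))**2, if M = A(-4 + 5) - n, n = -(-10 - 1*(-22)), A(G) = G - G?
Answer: 1296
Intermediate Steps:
A(G) = 0
n = -12 (n = -(-10 + 22) = -1*12 = -12)
M = 12 (M = 0 - 1*(-12) = 0 + 12 = 12)
(M + 3*((4 - 8)*(-9 + 13)))**2 = (12 + 3*((4 - 8)*(-9 + 13)))**2 = (12 + 3*(-4*4))**2 = (12 + 3*(-16))**2 = (12 - 48)**2 = (-36)**2 = 1296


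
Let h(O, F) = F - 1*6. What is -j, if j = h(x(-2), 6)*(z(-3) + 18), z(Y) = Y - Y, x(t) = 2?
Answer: 0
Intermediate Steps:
h(O, F) = -6 + F (h(O, F) = F - 6 = -6 + F)
z(Y) = 0
j = 0 (j = (-6 + 6)*(0 + 18) = 0*18 = 0)
-j = -1*0 = 0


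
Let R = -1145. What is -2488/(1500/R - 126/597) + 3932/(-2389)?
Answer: 135296904848/82800351 ≈ 1634.0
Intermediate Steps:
-2488/(1500/R - 126/597) + 3932/(-2389) = -2488/(1500/(-1145) - 126/597) + 3932/(-2389) = -2488/(1500*(-1/1145) - 126*1/597) + 3932*(-1/2389) = -2488/(-300/229 - 42/199) - 3932/2389 = -2488/(-69318/45571) - 3932/2389 = -2488*(-45571/69318) - 3932/2389 = 56690324/34659 - 3932/2389 = 135296904848/82800351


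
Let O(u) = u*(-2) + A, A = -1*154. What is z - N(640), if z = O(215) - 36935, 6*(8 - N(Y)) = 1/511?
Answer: -115057781/3066 ≈ -37527.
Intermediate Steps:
N(Y) = 24527/3066 (N(Y) = 8 - ⅙/511 = 8 - ⅙*1/511 = 8 - 1/3066 = 24527/3066)
A = -154
O(u) = -154 - 2*u (O(u) = u*(-2) - 154 = -2*u - 154 = -154 - 2*u)
z = -37519 (z = (-154 - 2*215) - 36935 = (-154 - 430) - 36935 = -584 - 36935 = -37519)
z - N(640) = -37519 - 1*24527/3066 = -37519 - 24527/3066 = -115057781/3066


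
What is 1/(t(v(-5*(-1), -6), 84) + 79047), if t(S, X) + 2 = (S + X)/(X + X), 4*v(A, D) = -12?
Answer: 56/4426547 ≈ 1.2651e-5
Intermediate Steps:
v(A, D) = -3 (v(A, D) = (1/4)*(-12) = -3)
t(S, X) = -2 + (S + X)/(2*X) (t(S, X) = -2 + (S + X)/(X + X) = -2 + (S + X)/((2*X)) = -2 + (S + X)*(1/(2*X)) = -2 + (S + X)/(2*X))
1/(t(v(-5*(-1), -6), 84) + 79047) = 1/((1/2)*(-3 - 3*84)/84 + 79047) = 1/((1/2)*(1/84)*(-3 - 252) + 79047) = 1/((1/2)*(1/84)*(-255) + 79047) = 1/(-85/56 + 79047) = 1/(4426547/56) = 56/4426547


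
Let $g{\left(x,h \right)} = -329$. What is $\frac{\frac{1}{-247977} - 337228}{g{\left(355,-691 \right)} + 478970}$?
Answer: $- \frac{83624787757}{118691959257} \approx -0.70455$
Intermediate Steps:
$\frac{\frac{1}{-247977} - 337228}{g{\left(355,-691 \right)} + 478970} = \frac{\frac{1}{-247977} - 337228}{-329 + 478970} = \frac{- \frac{1}{247977} - 337228}{478641} = \left(- \frac{83624787757}{247977}\right) \frac{1}{478641} = - \frac{83624787757}{118691959257}$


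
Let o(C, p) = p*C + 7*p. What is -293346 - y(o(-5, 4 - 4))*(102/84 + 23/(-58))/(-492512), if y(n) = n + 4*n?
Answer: -293346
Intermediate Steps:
o(C, p) = 7*p + C*p (o(C, p) = C*p + 7*p = 7*p + C*p)
y(n) = 5*n
-293346 - y(o(-5, 4 - 4))*(102/84 + 23/(-58))/(-492512) = -293346 - (5*((4 - 4)*(7 - 5)))*(102/84 + 23/(-58))/(-492512) = -293346 - (5*(0*2))*(102*(1/84) + 23*(-1/58))*(-1)/492512 = -293346 - (5*0)*(17/14 - 23/58)*(-1)/492512 = -293346 - 0*(166/203)*(-1)/492512 = -293346 - 0*(-1)/492512 = -293346 - 1*0 = -293346 + 0 = -293346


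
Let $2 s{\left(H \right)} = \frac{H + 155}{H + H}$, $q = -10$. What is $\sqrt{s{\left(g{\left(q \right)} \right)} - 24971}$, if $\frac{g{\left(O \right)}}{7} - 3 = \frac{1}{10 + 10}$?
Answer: $\frac{3 i \sqrt{2023360423}}{854} \approx 158.02 i$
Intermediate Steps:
$g{\left(O \right)} = \frac{427}{20}$ ($g{\left(O \right)} = 21 + \frac{7}{10 + 10} = 21 + \frac{7}{20} = \frac{427}{20}$)
$s{\left(H \right)} = \frac{155 + H}{4 H}$ ($s{\left(H \right)} = \frac{\left(H + 155\right) \frac{1}{H + H}}{2} = \frac{\left(155 + H\right) \frac{1}{2 H}}{2} = \frac{\frac{1}{2} \frac{1}{H} \left(155 + H\right)}{2} = \frac{155 + H}{4 H}$)
$\sqrt{s{\left(g{\left(q \right)} \right)} - 24971} = \sqrt{\frac{155 + \frac{427}{20}}{4 \cdot \frac{427}{20}} - 24971} = \sqrt{\frac{1}{4} \cdot \frac{20}{427} \cdot \frac{3527}{20} - 24971} = \sqrt{\frac{3527}{1708} - 24971} = \sqrt{- \frac{42646941}{1708}} = \frac{3 i \sqrt{2023360423}}{854}$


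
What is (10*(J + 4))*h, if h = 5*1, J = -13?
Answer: -450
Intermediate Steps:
h = 5
(10*(J + 4))*h = (10*(-13 + 4))*5 = (10*(-9))*5 = -90*5 = -450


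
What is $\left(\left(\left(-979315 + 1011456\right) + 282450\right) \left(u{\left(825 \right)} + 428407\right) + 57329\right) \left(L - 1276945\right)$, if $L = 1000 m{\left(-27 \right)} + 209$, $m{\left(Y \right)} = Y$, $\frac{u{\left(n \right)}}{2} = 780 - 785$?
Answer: $-175704367681563616$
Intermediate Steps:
$u{\left(n \right)} = -10$ ($u{\left(n \right)} = 2 \left(780 - 785\right) = 2 \left(-5\right) = -10$)
$L = -26791$ ($L = 1000 \left(-27\right) + 209 = -27000 + 209 = -26791$)
$\left(\left(\left(-979315 + 1011456\right) + 282450\right) \left(u{\left(825 \right)} + 428407\right) + 57329\right) \left(L - 1276945\right) = \left(\left(\left(-979315 + 1011456\right) + 282450\right) \left(-10 + 428407\right) + 57329\right) \left(-26791 - 1276945\right) = \left(\left(32141 + 282450\right) 428397 + 57329\right) \left(-1303736\right) = \left(314591 \cdot 428397 + 57329\right) \left(-1303736\right) = \left(134769840627 + 57329\right) \left(-1303736\right) = 134769897956 \left(-1303736\right) = -175704367681563616$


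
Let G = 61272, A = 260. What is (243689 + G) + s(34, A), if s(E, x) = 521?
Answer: 305482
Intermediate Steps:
(243689 + G) + s(34, A) = (243689 + 61272) + 521 = 304961 + 521 = 305482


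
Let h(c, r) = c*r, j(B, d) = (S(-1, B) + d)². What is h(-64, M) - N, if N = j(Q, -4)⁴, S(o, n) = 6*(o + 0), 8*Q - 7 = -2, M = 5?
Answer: -100000320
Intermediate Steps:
Q = 5/8 (Q = 7/8 + (⅛)*(-2) = 7/8 - ¼ = 5/8 ≈ 0.62500)
S(o, n) = 6*o
j(B, d) = (-6 + d)² (j(B, d) = (6*(-1) + d)² = (-6 + d)²)
N = 100000000 (N = ((-6 - 4)²)⁴ = ((-10)²)⁴ = 100⁴ = 100000000)
h(-64, M) - N = -64*5 - 1*100000000 = -320 - 100000000 = -100000320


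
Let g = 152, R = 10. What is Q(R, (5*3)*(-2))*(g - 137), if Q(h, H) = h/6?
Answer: 25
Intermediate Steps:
Q(h, H) = h/6 (Q(h, H) = h*(1/6) = h/6)
Q(R, (5*3)*(-2))*(g - 137) = ((1/6)*10)*(152 - 137) = (5/3)*15 = 25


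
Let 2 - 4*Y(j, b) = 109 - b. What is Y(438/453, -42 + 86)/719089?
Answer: -9/410908 ≈ -2.1903e-5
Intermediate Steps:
Y(j, b) = -107/4 + b/4 (Y(j, b) = ½ - (109 - b)/4 = ½ + (-109/4 + b/4) = -107/4 + b/4)
Y(438/453, -42 + 86)/719089 = (-107/4 + (-42 + 86)/4)/719089 = (-107/4 + (¼)*44)*(1/719089) = (-107/4 + 11)*(1/719089) = -63/4*1/719089 = -9/410908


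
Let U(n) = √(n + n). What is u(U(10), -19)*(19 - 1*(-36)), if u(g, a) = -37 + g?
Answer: -2035 + 110*√5 ≈ -1789.0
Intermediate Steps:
U(n) = √2*√n (U(n) = √(2*n) = √2*√n)
u(U(10), -19)*(19 - 1*(-36)) = (-37 + √2*√10)*(19 - 1*(-36)) = (-37 + 2*√5)*(19 + 36) = (-37 + 2*√5)*55 = -2035 + 110*√5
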